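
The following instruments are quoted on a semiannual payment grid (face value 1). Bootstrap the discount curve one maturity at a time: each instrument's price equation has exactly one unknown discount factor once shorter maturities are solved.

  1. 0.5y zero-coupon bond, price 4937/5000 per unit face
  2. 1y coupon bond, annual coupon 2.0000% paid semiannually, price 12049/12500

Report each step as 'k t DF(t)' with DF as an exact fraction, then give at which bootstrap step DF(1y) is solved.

step 1 [0.5y] zero: DF = P = 4937/5000 ≈ 0.987400
step 2 [1y] bond c/2=1/100: DF=(12049/12500 − 1/100·(0.987400))/(1+1/100) = 4723/5000 ≈ 0.944600

1 1/2 4937/5000
2 1 4723/5000
DF(1y) is solved at step 2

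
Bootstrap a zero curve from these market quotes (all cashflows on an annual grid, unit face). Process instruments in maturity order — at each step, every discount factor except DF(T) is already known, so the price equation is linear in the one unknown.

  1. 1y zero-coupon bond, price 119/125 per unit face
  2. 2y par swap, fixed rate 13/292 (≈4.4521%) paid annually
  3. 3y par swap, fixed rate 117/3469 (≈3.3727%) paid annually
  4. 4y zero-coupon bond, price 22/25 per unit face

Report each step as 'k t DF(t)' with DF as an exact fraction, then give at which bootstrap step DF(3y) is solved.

step 1 [1y] zero: DF = P = 119/125 ≈ 0.952000
step 2 [2y] swap r/1=13/292: DF=(1 − 13/292·(0.952000))/(1+13/292) = 573/625 ≈ 0.916800
step 3 [3y] swap r/1=117/3469: DF=(1 − 117/3469·(0.952000+0.916800))/(1+117/3469) = 1133/1250 ≈ 0.906400
step 4 [4y] zero: DF = P = 22/25 ≈ 0.880000

1 1 119/125
2 2 573/625
3 3 1133/1250
4 4 22/25
DF(3y) is solved at step 3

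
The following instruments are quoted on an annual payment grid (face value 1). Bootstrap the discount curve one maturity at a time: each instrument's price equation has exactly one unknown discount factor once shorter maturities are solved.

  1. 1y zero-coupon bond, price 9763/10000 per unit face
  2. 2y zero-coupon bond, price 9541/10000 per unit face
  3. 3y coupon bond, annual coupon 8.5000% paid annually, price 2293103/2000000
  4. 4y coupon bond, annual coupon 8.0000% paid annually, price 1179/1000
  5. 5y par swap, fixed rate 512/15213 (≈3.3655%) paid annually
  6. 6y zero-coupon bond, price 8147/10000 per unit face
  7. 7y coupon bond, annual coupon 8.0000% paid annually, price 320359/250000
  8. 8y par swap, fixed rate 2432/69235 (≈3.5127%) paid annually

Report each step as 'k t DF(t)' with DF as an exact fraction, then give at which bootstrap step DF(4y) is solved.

step 1 [1y] zero: DF = P = 9763/10000 ≈ 0.976300
step 2 [2y] zero: DF = P = 9541/10000 ≈ 0.954100
step 3 [3y] bond c/1=17/200: DF=(2293103/2000000 − 17/200·(0.976300+0.954100))/(1+17/200) = 1811/2000 ≈ 0.905500
step 4 [4y] bond c/1=2/25: DF=(1179/1000 − 2/25·(0.976300+0.954100+0.905500))/(1+2/25) = 551/625 ≈ 0.881600
step 5 [5y] swap r/1=512/15213: DF=(1 − 512/15213·(0.976300+0.954100+0.905500+0.881600))/(1+512/15213) = 529/625 ≈ 0.846400
step 6 [6y] zero: DF = P = 8147/10000 ≈ 0.814700
step 7 [7y] bond c/1=2/25: DF=(320359/250000 − 2/25·(0.976300+0.954100+0.905500+0.881600+0.846400+0.814700))/(1+2/25) = 7881/10000 ≈ 0.788100
step 8 [8y] swap r/1=2432/69235: DF=(1 − 2432/69235·(0.976300+0.954100+0.905500+0.881600+0.846400+0.814700+0.788100))/(1+2432/69235) = 473/625 ≈ 0.756800

1 1 9763/10000
2 2 9541/10000
3 3 1811/2000
4 4 551/625
5 5 529/625
6 6 8147/10000
7 7 7881/10000
8 8 473/625
DF(4y) is solved at step 4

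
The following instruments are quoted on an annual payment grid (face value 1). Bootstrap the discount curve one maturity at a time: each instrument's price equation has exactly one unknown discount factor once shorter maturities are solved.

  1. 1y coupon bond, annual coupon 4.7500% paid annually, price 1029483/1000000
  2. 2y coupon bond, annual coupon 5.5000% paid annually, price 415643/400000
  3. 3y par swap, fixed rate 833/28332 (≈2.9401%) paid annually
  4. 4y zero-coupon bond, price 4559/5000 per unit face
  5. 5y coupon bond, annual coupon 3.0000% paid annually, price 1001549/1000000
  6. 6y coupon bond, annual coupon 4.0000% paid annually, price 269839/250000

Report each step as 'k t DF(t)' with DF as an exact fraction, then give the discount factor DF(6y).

step 1 [1y] bond c/1=19/400: DF=(1029483/1000000 − 19/400·(0))/(1+19/400) = 2457/2500 ≈ 0.982800
step 2 [2y] bond c/1=11/200: DF=(415643/400000 − 11/200·(0.982800))/(1+11/200) = 9337/10000 ≈ 0.933700
step 3 [3y] swap r/1=833/28332: DF=(1 − 833/28332·(0.982800+0.933700))/(1+833/28332) = 9167/10000 ≈ 0.916700
step 4 [4y] zero: DF = P = 4559/5000 ≈ 0.911800
step 5 [5y] bond c/1=3/100: DF=(1001549/1000000 − 3/100·(0.982800+0.933700+0.916700+0.911800))/(1+3/100) = 8633/10000 ≈ 0.863300
step 6 [6y] bond c/1=1/25: DF=(269839/250000 − 1/25·(0.982800+0.933700+0.916700+0.911800+0.863300))/(1+1/25) = 4303/5000 ≈ 0.860600

1 1 2457/2500
2 2 9337/10000
3 3 9167/10000
4 4 4559/5000
5 5 8633/10000
6 6 4303/5000
DF(6y) = 4303/5000 ≈ 0.860600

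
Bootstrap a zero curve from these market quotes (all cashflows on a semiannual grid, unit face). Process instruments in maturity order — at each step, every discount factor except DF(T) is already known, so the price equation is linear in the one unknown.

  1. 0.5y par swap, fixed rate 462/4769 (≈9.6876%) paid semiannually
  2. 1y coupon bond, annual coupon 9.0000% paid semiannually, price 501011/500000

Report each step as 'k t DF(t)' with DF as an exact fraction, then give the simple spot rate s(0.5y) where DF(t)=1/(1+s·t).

step 1 [0.5y] swap r/2=231/4769: DF=(1 − 231/4769·(0))/(1+231/4769) = 4769/5000 ≈ 0.953800
step 2 [1y] bond c/2=9/200: DF=(501011/500000 − 9/200·(0.953800))/(1+9/200) = 4589/5000 ≈ 0.917800

1 1/2 4769/5000
2 1 4589/5000
s(0.5y) = (1/(4769/5000) − 1)/(1/2) = 462/4769 ≈ 9.6876%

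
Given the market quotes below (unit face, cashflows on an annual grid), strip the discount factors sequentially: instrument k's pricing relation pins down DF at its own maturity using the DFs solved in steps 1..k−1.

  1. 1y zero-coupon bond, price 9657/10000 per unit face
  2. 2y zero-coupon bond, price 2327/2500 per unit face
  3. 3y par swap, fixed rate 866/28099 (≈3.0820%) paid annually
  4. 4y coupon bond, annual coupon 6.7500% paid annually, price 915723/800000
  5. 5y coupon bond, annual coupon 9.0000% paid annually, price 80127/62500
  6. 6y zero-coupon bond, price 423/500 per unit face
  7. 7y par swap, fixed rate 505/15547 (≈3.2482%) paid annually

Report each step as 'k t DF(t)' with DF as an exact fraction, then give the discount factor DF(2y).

step 1 [1y] zero: DF = P = 9657/10000 ≈ 0.965700
step 2 [2y] zero: DF = P = 2327/2500 ≈ 0.930800
step 3 [3y] swap r/1=866/28099: DF=(1 − 866/28099·(0.965700+0.930800))/(1+866/28099) = 4567/5000 ≈ 0.913400
step 4 [4y] bond c/1=27/400: DF=(915723/800000 − 27/400·(0.965700+0.930800+0.913400))/(1+27/400) = 4473/5000 ≈ 0.894600
step 5 [5y] bond c/1=9/100: DF=(80127/62500 − 9/100·(0.965700+0.930800+0.913400+0.894600))/(1+9/100) = 8703/10000 ≈ 0.870300
step 6 [6y] zero: DF = P = 423/500 ≈ 0.846000
step 7 [7y] swap r/1=505/15547: DF=(1 − 505/15547·(0.965700+0.930800+0.913400+0.894600+0.870300+0.846000))/(1+505/15547) = 399/500 ≈ 0.798000

1 1 9657/10000
2 2 2327/2500
3 3 4567/5000
4 4 4473/5000
5 5 8703/10000
6 6 423/500
7 7 399/500
DF(2y) = 2327/2500 ≈ 0.930800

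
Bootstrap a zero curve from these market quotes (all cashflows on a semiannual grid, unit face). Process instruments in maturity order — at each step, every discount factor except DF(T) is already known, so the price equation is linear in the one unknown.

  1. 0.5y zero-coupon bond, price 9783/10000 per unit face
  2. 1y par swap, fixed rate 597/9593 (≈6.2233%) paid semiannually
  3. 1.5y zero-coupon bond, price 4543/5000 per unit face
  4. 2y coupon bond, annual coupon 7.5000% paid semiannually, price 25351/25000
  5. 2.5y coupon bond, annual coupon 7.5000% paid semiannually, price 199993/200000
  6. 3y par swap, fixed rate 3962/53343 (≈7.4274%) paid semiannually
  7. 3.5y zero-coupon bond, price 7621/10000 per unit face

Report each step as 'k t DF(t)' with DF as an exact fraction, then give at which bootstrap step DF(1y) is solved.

step 1 [0.5y] zero: DF = P = 9783/10000 ≈ 0.978300
step 2 [1y] swap r/2=597/19186: DF=(1 − 597/19186·(0.978300))/(1+597/19186) = 9403/10000 ≈ 0.940300
step 3 [1.5y] zero: DF = P = 4543/5000 ≈ 0.908600
step 4 [2y] bond c/2=3/80: DF=(25351/25000 − 3/80·(0.978300+0.940300+0.908600))/(1+3/80) = 547/625 ≈ 0.875200
step 5 [2.5y] bond c/2=3/80: DF=(199993/200000 − 3/80·(0.978300+0.940300+0.908600+0.875200))/(1+3/80) = 83/100 ≈ 0.830000
step 6 [3y] swap r/2=1981/53343: DF=(1 − 1981/53343·(0.978300+0.940300+0.908600+0.875200+0.830000))/(1+1981/53343) = 8019/10000 ≈ 0.801900
step 7 [3.5y] zero: DF = P = 7621/10000 ≈ 0.762100

1 1/2 9783/10000
2 1 9403/10000
3 3/2 4543/5000
4 2 547/625
5 5/2 83/100
6 3 8019/10000
7 7/2 7621/10000
DF(1y) is solved at step 2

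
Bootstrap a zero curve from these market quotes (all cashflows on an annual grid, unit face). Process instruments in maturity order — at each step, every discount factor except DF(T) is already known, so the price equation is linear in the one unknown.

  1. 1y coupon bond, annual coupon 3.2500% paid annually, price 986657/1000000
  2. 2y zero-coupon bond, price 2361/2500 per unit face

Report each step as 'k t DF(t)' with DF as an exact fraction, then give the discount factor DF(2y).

step 1 [1y] bond c/1=13/400: DF=(986657/1000000 − 13/400·(0))/(1+13/400) = 2389/2500 ≈ 0.955600
step 2 [2y] zero: DF = P = 2361/2500 ≈ 0.944400

1 1 2389/2500
2 2 2361/2500
DF(2y) = 2361/2500 ≈ 0.944400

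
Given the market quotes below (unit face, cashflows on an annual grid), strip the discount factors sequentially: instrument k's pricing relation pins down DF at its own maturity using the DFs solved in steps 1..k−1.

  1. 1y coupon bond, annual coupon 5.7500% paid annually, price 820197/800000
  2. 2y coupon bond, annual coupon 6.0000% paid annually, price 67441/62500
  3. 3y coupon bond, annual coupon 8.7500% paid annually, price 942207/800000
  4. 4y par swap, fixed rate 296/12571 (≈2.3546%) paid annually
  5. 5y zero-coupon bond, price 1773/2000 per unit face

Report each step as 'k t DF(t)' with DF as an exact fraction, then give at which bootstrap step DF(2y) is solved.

1 1 1939/2000
2 2 9631/10000
3 3 371/400
4 4 1139/1250
5 5 1773/2000
DF(2y) is solved at step 2

step 1 [1y] bond c/1=23/400: DF=(820197/800000 − 23/400·(0))/(1+23/400) = 1939/2000 ≈ 0.969500
step 2 [2y] bond c/1=3/50: DF=(67441/62500 − 3/50·(0.969500))/(1+3/50) = 9631/10000 ≈ 0.963100
step 3 [3y] bond c/1=7/80: DF=(942207/800000 − 7/80·(0.969500+0.963100))/(1+7/80) = 371/400 ≈ 0.927500
step 4 [4y] swap r/1=296/12571: DF=(1 − 296/12571·(0.969500+0.963100+0.927500))/(1+296/12571) = 1139/1250 ≈ 0.911200
step 5 [5y] zero: DF = P = 1773/2000 ≈ 0.886500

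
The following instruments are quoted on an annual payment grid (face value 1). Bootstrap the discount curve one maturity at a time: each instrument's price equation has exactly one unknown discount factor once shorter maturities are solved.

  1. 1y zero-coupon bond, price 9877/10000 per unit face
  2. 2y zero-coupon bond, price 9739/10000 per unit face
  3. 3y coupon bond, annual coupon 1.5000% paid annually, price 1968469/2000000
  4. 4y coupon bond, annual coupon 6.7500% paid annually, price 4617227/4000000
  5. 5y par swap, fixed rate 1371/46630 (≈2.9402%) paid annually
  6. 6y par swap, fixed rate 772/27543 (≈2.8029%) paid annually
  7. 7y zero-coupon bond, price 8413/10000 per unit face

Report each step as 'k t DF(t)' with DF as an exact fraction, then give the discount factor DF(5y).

step 1 [1y] zero: DF = P = 9877/10000 ≈ 0.987700
step 2 [2y] zero: DF = P = 9739/10000 ≈ 0.973900
step 3 [3y] bond c/1=3/200: DF=(1968469/2000000 − 3/200·(0.987700+0.973900))/(1+3/200) = 9407/10000 ≈ 0.940700
step 4 [4y] bond c/1=27/400: DF=(4617227/4000000 − 27/400·(0.987700+0.973900+0.940700))/(1+27/400) = 4489/5000 ≈ 0.897800
step 5 [5y] swap r/1=1371/46630: DF=(1 − 1371/46630·(0.987700+0.973900+0.940700+0.897800))/(1+1371/46630) = 8629/10000 ≈ 0.862900
step 6 [6y] swap r/1=772/27543: DF=(1 − 772/27543·(0.987700+0.973900+0.940700+0.897800+0.862900))/(1+772/27543) = 1057/1250 ≈ 0.845600
step 7 [7y] zero: DF = P = 8413/10000 ≈ 0.841300

1 1 9877/10000
2 2 9739/10000
3 3 9407/10000
4 4 4489/5000
5 5 8629/10000
6 6 1057/1250
7 7 8413/10000
DF(5y) = 8629/10000 ≈ 0.862900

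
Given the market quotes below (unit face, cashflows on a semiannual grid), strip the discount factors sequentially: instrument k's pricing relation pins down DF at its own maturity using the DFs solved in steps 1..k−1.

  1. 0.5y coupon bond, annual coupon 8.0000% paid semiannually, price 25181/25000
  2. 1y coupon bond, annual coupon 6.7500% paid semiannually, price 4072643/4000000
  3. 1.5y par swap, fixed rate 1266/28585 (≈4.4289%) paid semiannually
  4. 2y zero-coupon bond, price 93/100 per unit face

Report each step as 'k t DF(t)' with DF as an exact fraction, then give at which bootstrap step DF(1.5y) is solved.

step 1 [0.5y] bond c/2=1/25: DF=(25181/25000 − 1/25·(0))/(1+1/25) = 1937/2000 ≈ 0.968500
step 2 [1y] bond c/2=27/800: DF=(4072643/4000000 − 27/800·(0.968500))/(1+27/800) = 9533/10000 ≈ 0.953300
step 3 [1.5y] swap r/2=633/28585: DF=(1 − 633/28585·(0.968500+0.953300))/(1+633/28585) = 9367/10000 ≈ 0.936700
step 4 [2y] zero: DF = P = 93/100 ≈ 0.930000

1 1/2 1937/2000
2 1 9533/10000
3 3/2 9367/10000
4 2 93/100
DF(1.5y) is solved at step 3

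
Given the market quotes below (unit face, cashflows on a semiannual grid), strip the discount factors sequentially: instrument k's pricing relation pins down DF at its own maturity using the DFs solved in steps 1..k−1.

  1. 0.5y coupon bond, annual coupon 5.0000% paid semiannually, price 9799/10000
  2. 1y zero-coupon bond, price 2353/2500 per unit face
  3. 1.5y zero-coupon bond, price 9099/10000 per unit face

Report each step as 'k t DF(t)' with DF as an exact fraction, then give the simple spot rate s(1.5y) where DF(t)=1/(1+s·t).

step 1 [0.5y] bond c/2=1/40: DF=(9799/10000 − 1/40·(0))/(1+1/40) = 239/250 ≈ 0.956000
step 2 [1y] zero: DF = P = 2353/2500 ≈ 0.941200
step 3 [1.5y] zero: DF = P = 9099/10000 ≈ 0.909900

1 1/2 239/250
2 1 2353/2500
3 3/2 9099/10000
s(1.5y) = (1/(9099/10000) − 1)/(3/2) = 1802/27297 ≈ 6.6015%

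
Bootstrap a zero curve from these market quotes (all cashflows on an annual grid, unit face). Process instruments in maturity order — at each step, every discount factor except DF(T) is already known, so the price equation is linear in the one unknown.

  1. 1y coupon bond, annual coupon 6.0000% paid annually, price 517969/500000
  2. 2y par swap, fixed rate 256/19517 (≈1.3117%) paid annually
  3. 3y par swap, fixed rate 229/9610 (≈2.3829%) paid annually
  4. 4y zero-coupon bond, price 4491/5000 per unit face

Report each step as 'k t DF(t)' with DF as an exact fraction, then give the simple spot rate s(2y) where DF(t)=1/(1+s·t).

1 1 9773/10000
2 2 609/625
3 3 9313/10000
4 4 4491/5000
s(2y) = (1/(609/625) − 1)/(2) = 8/609 ≈ 1.3136%

step 1 [1y] bond c/1=3/50: DF=(517969/500000 − 3/50·(0))/(1+3/50) = 9773/10000 ≈ 0.977300
step 2 [2y] swap r/1=256/19517: DF=(1 − 256/19517·(0.977300))/(1+256/19517) = 609/625 ≈ 0.974400
step 3 [3y] swap r/1=229/9610: DF=(1 − 229/9610·(0.977300+0.974400))/(1+229/9610) = 9313/10000 ≈ 0.931300
step 4 [4y] zero: DF = P = 4491/5000 ≈ 0.898200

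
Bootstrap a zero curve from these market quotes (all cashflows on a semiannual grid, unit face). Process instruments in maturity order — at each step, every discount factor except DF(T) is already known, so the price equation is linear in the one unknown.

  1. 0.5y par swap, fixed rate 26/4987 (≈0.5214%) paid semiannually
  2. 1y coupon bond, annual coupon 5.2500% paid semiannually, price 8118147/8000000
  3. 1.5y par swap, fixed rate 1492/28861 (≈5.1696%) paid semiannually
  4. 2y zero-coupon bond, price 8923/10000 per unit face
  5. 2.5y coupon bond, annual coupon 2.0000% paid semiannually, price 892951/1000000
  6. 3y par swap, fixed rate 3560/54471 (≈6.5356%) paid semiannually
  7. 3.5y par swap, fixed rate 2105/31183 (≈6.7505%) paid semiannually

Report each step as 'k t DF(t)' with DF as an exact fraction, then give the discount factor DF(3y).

1 1/2 4987/5000
2 1 9633/10000
3 3/2 4627/5000
4 2 8923/10000
5 5/2 8467/10000
6 3 411/500
7 7/2 1579/2000
DF(3y) = 411/500 ≈ 0.822000

step 1 [0.5y] swap r/2=13/4987: DF=(1 − 13/4987·(0))/(1+13/4987) = 4987/5000 ≈ 0.997400
step 2 [1y] bond c/2=21/800: DF=(8118147/8000000 − 21/800·(0.997400))/(1+21/800) = 9633/10000 ≈ 0.963300
step 3 [1.5y] swap r/2=746/28861: DF=(1 − 746/28861·(0.997400+0.963300))/(1+746/28861) = 4627/5000 ≈ 0.925400
step 4 [2y] zero: DF = P = 8923/10000 ≈ 0.892300
step 5 [2.5y] bond c/2=1/100: DF=(892951/1000000 − 1/100·(0.997400+0.963300+0.925400+0.892300))/(1+1/100) = 8467/10000 ≈ 0.846700
step 6 [3y] swap r/2=1780/54471: DF=(1 − 1780/54471·(0.997400+0.963300+0.925400+0.892300+0.846700))/(1+1780/54471) = 411/500 ≈ 0.822000
step 7 [3.5y] swap r/2=2105/62366: DF=(1 − 2105/62366·(0.997400+0.963300+0.925400+0.892300+0.846700+0.822000))/(1+2105/62366) = 1579/2000 ≈ 0.789500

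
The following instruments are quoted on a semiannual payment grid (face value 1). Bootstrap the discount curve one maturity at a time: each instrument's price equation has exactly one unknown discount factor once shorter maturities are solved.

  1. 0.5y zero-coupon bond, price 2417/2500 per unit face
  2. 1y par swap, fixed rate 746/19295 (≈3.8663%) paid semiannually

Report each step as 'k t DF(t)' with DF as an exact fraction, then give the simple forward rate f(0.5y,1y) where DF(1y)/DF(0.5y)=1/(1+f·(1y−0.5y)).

step 1 [0.5y] zero: DF = P = 2417/2500 ≈ 0.966800
step 2 [1y] swap r/2=373/19295: DF=(1 − 373/19295·(0.966800))/(1+373/19295) = 9627/10000 ≈ 0.962700

1 1/2 2417/2500
2 1 9627/10000
f(0.5y,1y) = ((2417/2500)/(9627/10000) − 1)/(1/2) = 82/9627 ≈ 0.8518%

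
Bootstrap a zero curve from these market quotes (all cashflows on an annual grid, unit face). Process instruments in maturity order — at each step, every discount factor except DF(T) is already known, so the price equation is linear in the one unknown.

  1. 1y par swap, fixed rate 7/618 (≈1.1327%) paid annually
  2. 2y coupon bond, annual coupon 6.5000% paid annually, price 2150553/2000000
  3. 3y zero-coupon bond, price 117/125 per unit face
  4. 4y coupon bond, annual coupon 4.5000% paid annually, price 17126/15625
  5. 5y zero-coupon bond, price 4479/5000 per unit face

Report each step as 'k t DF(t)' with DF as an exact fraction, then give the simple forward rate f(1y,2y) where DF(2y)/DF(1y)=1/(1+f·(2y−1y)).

1 1 618/625
2 2 9493/10000
3 3 117/125
4 4 9251/10000
5 5 4479/5000
f(1y,2y) = ((618/625)/(9493/10000) − 1)/(1) = 395/9493 ≈ 4.1610%

step 1 [1y] swap r/1=7/618: DF=(1 − 7/618·(0))/(1+7/618) = 618/625 ≈ 0.988800
step 2 [2y] bond c/1=13/200: DF=(2150553/2000000 − 13/200·(0.988800))/(1+13/200) = 9493/10000 ≈ 0.949300
step 3 [3y] zero: DF = P = 117/125 ≈ 0.936000
step 4 [4y] bond c/1=9/200: DF=(17126/15625 − 9/200·(0.988800+0.949300+0.936000))/(1+9/200) = 9251/10000 ≈ 0.925100
step 5 [5y] zero: DF = P = 4479/5000 ≈ 0.895800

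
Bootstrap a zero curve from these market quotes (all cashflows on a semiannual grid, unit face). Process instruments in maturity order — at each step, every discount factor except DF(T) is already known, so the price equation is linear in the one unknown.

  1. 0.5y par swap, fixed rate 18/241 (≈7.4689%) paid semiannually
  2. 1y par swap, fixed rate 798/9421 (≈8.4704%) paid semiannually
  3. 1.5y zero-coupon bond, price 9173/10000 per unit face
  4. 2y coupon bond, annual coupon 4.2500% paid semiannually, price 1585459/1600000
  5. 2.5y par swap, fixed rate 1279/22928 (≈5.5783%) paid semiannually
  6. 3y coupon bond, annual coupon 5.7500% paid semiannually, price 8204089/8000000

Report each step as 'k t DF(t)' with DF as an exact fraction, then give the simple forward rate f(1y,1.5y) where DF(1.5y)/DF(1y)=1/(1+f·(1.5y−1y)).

1 1/2 241/250
2 1 4601/5000
3 3/2 9173/10000
4 2 114/125
5 5/2 8721/10000
6 3 8687/10000
f(1y,1.5y) = ((4601/5000)/(9173/10000) − 1)/(1/2) = 58/9173 ≈ 0.6323%

step 1 [0.5y] swap r/2=9/241: DF=(1 − 9/241·(0))/(1+9/241) = 241/250 ≈ 0.964000
step 2 [1y] swap r/2=399/9421: DF=(1 − 399/9421·(0.964000))/(1+399/9421) = 4601/5000 ≈ 0.920200
step 3 [1.5y] zero: DF = P = 9173/10000 ≈ 0.917300
step 4 [2y] bond c/2=17/800: DF=(1585459/1600000 − 17/800·(0.964000+0.920200+0.917300))/(1+17/800) = 114/125 ≈ 0.912000
step 5 [2.5y] swap r/2=1279/45856: DF=(1 − 1279/45856·(0.964000+0.920200+0.917300+0.912000))/(1+1279/45856) = 8721/10000 ≈ 0.872100
step 6 [3y] bond c/2=23/800: DF=(8204089/8000000 − 23/800·(0.964000+0.920200+0.917300+0.912000+0.872100))/(1+23/800) = 8687/10000 ≈ 0.868700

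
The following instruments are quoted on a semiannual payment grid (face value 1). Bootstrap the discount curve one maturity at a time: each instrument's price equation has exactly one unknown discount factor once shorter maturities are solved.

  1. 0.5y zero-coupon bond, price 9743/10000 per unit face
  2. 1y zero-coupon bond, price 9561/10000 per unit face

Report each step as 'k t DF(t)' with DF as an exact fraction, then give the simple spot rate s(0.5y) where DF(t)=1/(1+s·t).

step 1 [0.5y] zero: DF = P = 9743/10000 ≈ 0.974300
step 2 [1y] zero: DF = P = 9561/10000 ≈ 0.956100

1 1/2 9743/10000
2 1 9561/10000
s(0.5y) = (1/(9743/10000) − 1)/(1/2) = 514/9743 ≈ 5.2756%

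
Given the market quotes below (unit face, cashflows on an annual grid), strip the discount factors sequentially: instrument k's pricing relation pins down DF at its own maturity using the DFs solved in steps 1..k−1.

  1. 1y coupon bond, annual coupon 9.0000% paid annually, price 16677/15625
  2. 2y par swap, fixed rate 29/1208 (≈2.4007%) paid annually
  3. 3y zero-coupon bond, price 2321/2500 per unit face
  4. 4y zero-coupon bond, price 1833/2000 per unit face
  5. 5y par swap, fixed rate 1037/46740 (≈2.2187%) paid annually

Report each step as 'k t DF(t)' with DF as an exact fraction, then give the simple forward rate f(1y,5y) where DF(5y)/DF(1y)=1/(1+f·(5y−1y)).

step 1 [1y] bond c/1=9/100: DF=(16677/15625 − 9/100·(0))/(1+9/100) = 612/625 ≈ 0.979200
step 2 [2y] swap r/1=29/1208: DF=(1 − 29/1208·(0.979200))/(1+29/1208) = 596/625 ≈ 0.953600
step 3 [3y] zero: DF = P = 2321/2500 ≈ 0.928400
step 4 [4y] zero: DF = P = 1833/2000 ≈ 0.916500
step 5 [5y] swap r/1=1037/46740: DF=(1 − 1037/46740·(0.979200+0.953600+0.928400+0.916500))/(1+1037/46740) = 8963/10000 ≈ 0.896300

1 1 612/625
2 2 596/625
3 3 2321/2500
4 4 1833/2000
5 5 8963/10000
f(1y,5y) = ((612/625)/(8963/10000) − 1)/(4) = 829/35852 ≈ 2.3123%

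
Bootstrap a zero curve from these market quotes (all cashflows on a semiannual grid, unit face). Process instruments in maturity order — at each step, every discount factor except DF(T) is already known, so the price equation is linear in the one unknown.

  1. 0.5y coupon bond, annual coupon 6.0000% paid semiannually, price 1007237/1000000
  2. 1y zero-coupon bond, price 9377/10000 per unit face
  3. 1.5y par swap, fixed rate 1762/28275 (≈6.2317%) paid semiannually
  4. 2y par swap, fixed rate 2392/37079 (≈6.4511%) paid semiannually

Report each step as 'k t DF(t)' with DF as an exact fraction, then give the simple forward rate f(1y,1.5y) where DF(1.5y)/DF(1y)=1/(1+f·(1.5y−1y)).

1 1/2 9779/10000
2 1 9377/10000
3 3/2 9119/10000
4 2 2201/2500
f(1y,1.5y) = ((9377/10000)/(9119/10000) − 1)/(1/2) = 516/9119 ≈ 5.6585%

step 1 [0.5y] bond c/2=3/100: DF=(1007237/1000000 − 3/100·(0))/(1+3/100) = 9779/10000 ≈ 0.977900
step 2 [1y] zero: DF = P = 9377/10000 ≈ 0.937700
step 3 [1.5y] swap r/2=881/28275: DF=(1 − 881/28275·(0.977900+0.937700))/(1+881/28275) = 9119/10000 ≈ 0.911900
step 4 [2y] swap r/2=1196/37079: DF=(1 − 1196/37079·(0.977900+0.937700+0.911900))/(1+1196/37079) = 2201/2500 ≈ 0.880400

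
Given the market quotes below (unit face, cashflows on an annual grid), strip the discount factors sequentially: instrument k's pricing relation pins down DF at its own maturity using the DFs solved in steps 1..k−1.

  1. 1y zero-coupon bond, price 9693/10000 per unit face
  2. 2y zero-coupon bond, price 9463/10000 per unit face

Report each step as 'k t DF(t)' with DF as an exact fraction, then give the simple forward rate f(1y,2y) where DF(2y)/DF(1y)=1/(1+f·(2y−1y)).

1 1 9693/10000
2 2 9463/10000
f(1y,2y) = ((9693/10000)/(9463/10000) − 1)/(1) = 230/9463 ≈ 2.4305%

step 1 [1y] zero: DF = P = 9693/10000 ≈ 0.969300
step 2 [2y] zero: DF = P = 9463/10000 ≈ 0.946300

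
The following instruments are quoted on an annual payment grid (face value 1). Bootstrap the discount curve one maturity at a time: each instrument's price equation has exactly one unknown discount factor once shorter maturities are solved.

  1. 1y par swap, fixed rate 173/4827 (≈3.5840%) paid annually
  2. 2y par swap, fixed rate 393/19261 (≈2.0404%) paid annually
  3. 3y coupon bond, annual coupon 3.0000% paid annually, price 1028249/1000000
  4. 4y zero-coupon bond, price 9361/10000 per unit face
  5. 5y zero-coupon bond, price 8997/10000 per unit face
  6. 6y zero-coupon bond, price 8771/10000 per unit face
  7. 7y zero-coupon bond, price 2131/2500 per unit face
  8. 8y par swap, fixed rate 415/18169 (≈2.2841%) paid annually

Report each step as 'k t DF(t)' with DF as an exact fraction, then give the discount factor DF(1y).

1 1 4827/5000
2 2 9607/10000
3 3 4711/5000
4 4 9361/10000
5 5 8997/10000
6 6 8771/10000
7 7 2131/2500
8 8 417/500
DF(1y) = 4827/5000 ≈ 0.965400

step 1 [1y] swap r/1=173/4827: DF=(1 − 173/4827·(0))/(1+173/4827) = 4827/5000 ≈ 0.965400
step 2 [2y] swap r/1=393/19261: DF=(1 − 393/19261·(0.965400))/(1+393/19261) = 9607/10000 ≈ 0.960700
step 3 [3y] bond c/1=3/100: DF=(1028249/1000000 − 3/100·(0.965400+0.960700))/(1+3/100) = 4711/5000 ≈ 0.942200
step 4 [4y] zero: DF = P = 9361/10000 ≈ 0.936100
step 5 [5y] zero: DF = P = 8997/10000 ≈ 0.899700
step 6 [6y] zero: DF = P = 8771/10000 ≈ 0.877100
step 7 [7y] zero: DF = P = 2131/2500 ≈ 0.852400
step 8 [8y] swap r/1=415/18169: DF=(1 − 415/18169·(0.965400+0.960700+0.942200+0.936100+0.899700+0.877100+0.852400))/(1+415/18169) = 417/500 ≈ 0.834000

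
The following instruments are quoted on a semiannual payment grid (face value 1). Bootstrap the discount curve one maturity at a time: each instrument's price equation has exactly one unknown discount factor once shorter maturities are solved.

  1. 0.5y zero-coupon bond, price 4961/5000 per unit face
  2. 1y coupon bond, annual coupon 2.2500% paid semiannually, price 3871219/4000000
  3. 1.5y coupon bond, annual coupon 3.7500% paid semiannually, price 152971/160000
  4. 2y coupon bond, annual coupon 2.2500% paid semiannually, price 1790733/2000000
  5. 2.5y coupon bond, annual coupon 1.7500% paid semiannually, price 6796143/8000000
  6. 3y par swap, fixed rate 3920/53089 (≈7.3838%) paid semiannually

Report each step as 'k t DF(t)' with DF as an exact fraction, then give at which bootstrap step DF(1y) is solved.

step 1 [0.5y] zero: DF = P = 4961/5000 ≈ 0.992200
step 2 [1y] bond c/2=9/800: DF=(3871219/4000000 − 9/800·(0.992200))/(1+9/800) = 473/500 ≈ 0.946000
step 3 [1.5y] bond c/2=3/160: DF=(152971/160000 − 3/160·(0.992200+0.946000))/(1+3/160) = 2257/2500 ≈ 0.902800
step 4 [2y] bond c/2=9/800: DF=(1790733/2000000 − 9/800·(0.992200+0.946000+0.902800))/(1+9/800) = 4269/5000 ≈ 0.853800
step 5 [2.5y] bond c/2=7/800: DF=(6796143/8000000 − 7/800·(0.992200+0.946000+0.902800+0.853800))/(1+7/800) = 8101/10000 ≈ 0.810100
step 6 [3y] swap r/2=1960/53089: DF=(1 − 1960/53089·(0.992200+0.946000+0.902800+0.853800+0.810100))/(1+1960/53089) = 201/250 ≈ 0.804000

1 1/2 4961/5000
2 1 473/500
3 3/2 2257/2500
4 2 4269/5000
5 5/2 8101/10000
6 3 201/250
DF(1y) is solved at step 2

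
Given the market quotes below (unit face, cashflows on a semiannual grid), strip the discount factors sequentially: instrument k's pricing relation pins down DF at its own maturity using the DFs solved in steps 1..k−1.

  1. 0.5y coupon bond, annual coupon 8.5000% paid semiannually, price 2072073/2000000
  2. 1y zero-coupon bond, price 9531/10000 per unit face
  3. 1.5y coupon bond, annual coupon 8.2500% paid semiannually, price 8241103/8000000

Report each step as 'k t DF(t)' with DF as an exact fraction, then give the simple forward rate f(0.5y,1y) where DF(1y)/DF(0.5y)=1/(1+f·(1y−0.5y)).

1 1/2 4969/5000
2 1 9531/10000
3 3/2 4561/5000
f(0.5y,1y) = ((4969/5000)/(9531/10000) − 1)/(1/2) = 814/9531 ≈ 8.5406%

step 1 [0.5y] bond c/2=17/400: DF=(2072073/2000000 − 17/400·(0))/(1+17/400) = 4969/5000 ≈ 0.993800
step 2 [1y] zero: DF = P = 9531/10000 ≈ 0.953100
step 3 [1.5y] bond c/2=33/800: DF=(8241103/8000000 − 33/800·(0.993800+0.953100))/(1+33/800) = 4561/5000 ≈ 0.912200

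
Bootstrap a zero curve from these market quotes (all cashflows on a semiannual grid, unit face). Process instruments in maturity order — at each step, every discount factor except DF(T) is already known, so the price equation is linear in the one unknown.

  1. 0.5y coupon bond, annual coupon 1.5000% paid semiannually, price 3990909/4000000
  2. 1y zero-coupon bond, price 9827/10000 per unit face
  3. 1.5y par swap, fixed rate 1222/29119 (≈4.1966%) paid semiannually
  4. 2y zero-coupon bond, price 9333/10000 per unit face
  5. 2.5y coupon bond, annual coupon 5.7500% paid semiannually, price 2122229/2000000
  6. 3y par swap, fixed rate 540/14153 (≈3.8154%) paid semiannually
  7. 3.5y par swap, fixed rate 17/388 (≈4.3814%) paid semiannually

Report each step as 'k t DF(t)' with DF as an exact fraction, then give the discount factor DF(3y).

1 1/2 9903/10000
2 1 9827/10000
3 3/2 9389/10000
4 2 9333/10000
5 5/2 231/250
6 3 223/250
7 7/2 2143/2500
DF(3y) = 223/250 ≈ 0.892000

step 1 [0.5y] bond c/2=3/400: DF=(3990909/4000000 − 3/400·(0))/(1+3/400) = 9903/10000 ≈ 0.990300
step 2 [1y] zero: DF = P = 9827/10000 ≈ 0.982700
step 3 [1.5y] swap r/2=611/29119: DF=(1 − 611/29119·(0.990300+0.982700))/(1+611/29119) = 9389/10000 ≈ 0.938900
step 4 [2y] zero: DF = P = 9333/10000 ≈ 0.933300
step 5 [2.5y] bond c/2=23/800: DF=(2122229/2000000 − 23/800·(0.990300+0.982700+0.938900+0.933300))/(1+23/800) = 231/250 ≈ 0.924000
step 6 [3y] swap r/2=270/14153: DF=(1 − 270/14153·(0.990300+0.982700+0.938900+0.933300+0.924000))/(1+270/14153) = 223/250 ≈ 0.892000
step 7 [3.5y] swap r/2=17/776: DF=(1 − 17/776·(0.990300+0.982700+0.938900+0.933300+0.924000+0.892000))/(1+17/776) = 2143/2500 ≈ 0.857200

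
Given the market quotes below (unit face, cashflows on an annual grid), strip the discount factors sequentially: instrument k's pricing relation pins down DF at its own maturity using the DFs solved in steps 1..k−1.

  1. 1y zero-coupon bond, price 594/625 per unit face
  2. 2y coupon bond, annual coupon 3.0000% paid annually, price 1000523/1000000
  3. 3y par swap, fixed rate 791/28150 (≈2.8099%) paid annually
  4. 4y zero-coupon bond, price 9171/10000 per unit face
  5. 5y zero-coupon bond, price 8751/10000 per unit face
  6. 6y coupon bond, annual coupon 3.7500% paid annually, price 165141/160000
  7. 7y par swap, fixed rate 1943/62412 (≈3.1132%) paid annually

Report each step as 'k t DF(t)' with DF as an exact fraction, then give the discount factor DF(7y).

step 1 [1y] zero: DF = P = 594/625 ≈ 0.950400
step 2 [2y] bond c/1=3/100: DF=(1000523/1000000 − 3/100·(0.950400))/(1+3/100) = 9437/10000 ≈ 0.943700
step 3 [3y] swap r/1=791/28150: DF=(1 − 791/28150·(0.950400+0.943700))/(1+791/28150) = 9209/10000 ≈ 0.920900
step 4 [4y] zero: DF = P = 9171/10000 ≈ 0.917100
step 5 [5y] zero: DF = P = 8751/10000 ≈ 0.875100
step 6 [6y] bond c/1=3/80: DF=(165141/160000 − 3/80·(0.950400+0.943700+0.920900+0.917100+0.875100))/(1+3/80) = 8283/10000 ≈ 0.828300
step 7 [7y] swap r/1=1943/62412: DF=(1 − 1943/62412·(0.950400+0.943700+0.920900+0.917100+0.875100+0.828300))/(1+1943/62412) = 8057/10000 ≈ 0.805700

1 1 594/625
2 2 9437/10000
3 3 9209/10000
4 4 9171/10000
5 5 8751/10000
6 6 8283/10000
7 7 8057/10000
DF(7y) = 8057/10000 ≈ 0.805700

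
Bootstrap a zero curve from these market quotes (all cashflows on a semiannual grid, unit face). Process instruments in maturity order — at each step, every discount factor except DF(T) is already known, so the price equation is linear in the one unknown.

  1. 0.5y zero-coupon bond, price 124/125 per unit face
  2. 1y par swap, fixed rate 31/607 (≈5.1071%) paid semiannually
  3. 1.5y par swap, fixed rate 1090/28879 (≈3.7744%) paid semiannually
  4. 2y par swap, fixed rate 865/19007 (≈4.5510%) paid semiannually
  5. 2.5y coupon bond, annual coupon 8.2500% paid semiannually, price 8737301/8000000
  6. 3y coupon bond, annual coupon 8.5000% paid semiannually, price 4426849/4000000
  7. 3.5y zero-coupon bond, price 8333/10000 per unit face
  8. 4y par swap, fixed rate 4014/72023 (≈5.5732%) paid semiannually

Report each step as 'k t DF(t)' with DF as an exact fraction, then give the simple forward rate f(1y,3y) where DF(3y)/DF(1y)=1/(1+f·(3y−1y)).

step 1 [0.5y] zero: DF = P = 124/125 ≈ 0.992000
step 2 [1y] swap r/2=31/1214: DF=(1 − 31/1214·(0.992000))/(1+31/1214) = 594/625 ≈ 0.950400
step 3 [1.5y] swap r/2=545/28879: DF=(1 − 545/28879·(0.992000+0.950400))/(1+545/28879) = 1891/2000 ≈ 0.945500
step 4 [2y] swap r/2=865/38014: DF=(1 − 865/38014·(0.992000+0.950400+0.945500))/(1+865/38014) = 1827/2000 ≈ 0.913500
step 5 [2.5y] bond c/2=33/800: DF=(8737301/8000000 − 33/800·(0.992000+0.950400+0.945500+0.913500))/(1+33/800) = 8983/10000 ≈ 0.898300
step 6 [3y] bond c/2=17/400: DF=(4426849/4000000 − 17/400·(0.992000+0.950400+0.945500+0.913500+0.898300))/(1+17/400) = 87/100 ≈ 0.870000
step 7 [3.5y] zero: DF = P = 8333/10000 ≈ 0.833300
step 8 [4y] swap r/2=2007/72023: DF=(1 − 2007/72023·(0.992000+0.950400+0.945500+0.913500+0.898300+0.870000+0.833300))/(1+2007/72023) = 7993/10000 ≈ 0.799300

1 1/2 124/125
2 1 594/625
3 3/2 1891/2000
4 2 1827/2000
5 5/2 8983/10000
6 3 87/100
7 7/2 8333/10000
8 4 7993/10000
f(1y,3y) = ((594/625)/(87/100) − 1)/(2) = 67/1450 ≈ 4.6207%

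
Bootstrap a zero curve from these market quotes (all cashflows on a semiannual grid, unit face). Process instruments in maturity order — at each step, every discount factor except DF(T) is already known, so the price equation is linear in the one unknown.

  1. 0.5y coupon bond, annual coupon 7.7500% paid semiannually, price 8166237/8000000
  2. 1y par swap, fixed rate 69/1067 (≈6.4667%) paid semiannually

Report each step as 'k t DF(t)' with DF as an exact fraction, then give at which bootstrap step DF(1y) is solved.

1 1/2 9827/10000
2 1 9379/10000
DF(1y) is solved at step 2

step 1 [0.5y] bond c/2=31/800: DF=(8166237/8000000 − 31/800·(0))/(1+31/800) = 9827/10000 ≈ 0.982700
step 2 [1y] swap r/2=69/2134: DF=(1 − 69/2134·(0.982700))/(1+69/2134) = 9379/10000 ≈ 0.937900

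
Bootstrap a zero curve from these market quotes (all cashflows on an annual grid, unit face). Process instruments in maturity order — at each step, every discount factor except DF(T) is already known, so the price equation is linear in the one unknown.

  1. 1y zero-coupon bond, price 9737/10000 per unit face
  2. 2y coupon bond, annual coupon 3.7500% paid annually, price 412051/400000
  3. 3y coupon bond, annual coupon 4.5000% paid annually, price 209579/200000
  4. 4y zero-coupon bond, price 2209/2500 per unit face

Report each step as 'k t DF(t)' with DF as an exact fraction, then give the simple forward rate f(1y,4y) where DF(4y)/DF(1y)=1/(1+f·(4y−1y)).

step 1 [1y] zero: DF = P = 9737/10000 ≈ 0.973700
step 2 [2y] bond c/1=3/80: DF=(412051/400000 − 3/80·(0.973700))/(1+3/80) = 9577/10000 ≈ 0.957700
step 3 [3y] bond c/1=9/200: DF=(209579/200000 − 9/200·(0.973700+0.957700))/(1+9/200) = 2299/2500 ≈ 0.919600
step 4 [4y] zero: DF = P = 2209/2500 ≈ 0.883600

1 1 9737/10000
2 2 9577/10000
3 3 2299/2500
4 4 2209/2500
f(1y,4y) = ((9737/10000)/(2209/2500) − 1)/(3) = 901/26508 ≈ 3.3990%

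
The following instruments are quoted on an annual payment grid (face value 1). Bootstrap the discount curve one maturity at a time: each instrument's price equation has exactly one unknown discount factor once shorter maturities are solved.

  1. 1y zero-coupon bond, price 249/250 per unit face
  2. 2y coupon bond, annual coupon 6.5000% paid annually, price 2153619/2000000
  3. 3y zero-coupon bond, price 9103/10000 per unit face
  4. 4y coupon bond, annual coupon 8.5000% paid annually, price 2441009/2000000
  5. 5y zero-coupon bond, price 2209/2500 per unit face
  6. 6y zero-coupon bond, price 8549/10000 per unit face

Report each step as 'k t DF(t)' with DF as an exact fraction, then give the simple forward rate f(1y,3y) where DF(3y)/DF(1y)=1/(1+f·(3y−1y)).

1 1 249/250
2 2 9503/10000
3 3 9103/10000
4 4 9011/10000
5 5 2209/2500
6 6 8549/10000
f(1y,3y) = ((249/250)/(9103/10000) − 1)/(2) = 857/18206 ≈ 4.7072%

step 1 [1y] zero: DF = P = 249/250 ≈ 0.996000
step 2 [2y] bond c/1=13/200: DF=(2153619/2000000 − 13/200·(0.996000))/(1+13/200) = 9503/10000 ≈ 0.950300
step 3 [3y] zero: DF = P = 9103/10000 ≈ 0.910300
step 4 [4y] bond c/1=17/200: DF=(2441009/2000000 − 17/200·(0.996000+0.950300+0.910300))/(1+17/200) = 9011/10000 ≈ 0.901100
step 5 [5y] zero: DF = P = 2209/2500 ≈ 0.883600
step 6 [6y] zero: DF = P = 8549/10000 ≈ 0.854900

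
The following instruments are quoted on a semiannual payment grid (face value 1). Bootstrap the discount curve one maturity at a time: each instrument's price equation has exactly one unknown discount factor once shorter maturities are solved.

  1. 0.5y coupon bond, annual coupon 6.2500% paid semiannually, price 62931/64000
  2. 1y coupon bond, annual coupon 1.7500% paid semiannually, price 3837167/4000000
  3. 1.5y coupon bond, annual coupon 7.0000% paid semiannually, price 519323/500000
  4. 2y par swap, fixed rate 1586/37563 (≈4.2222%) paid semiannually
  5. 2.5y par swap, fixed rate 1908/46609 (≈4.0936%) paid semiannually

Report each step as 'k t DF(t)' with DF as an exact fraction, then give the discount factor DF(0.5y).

step 1 [0.5y] bond c/2=1/32: DF=(62931/64000 − 1/32·(0))/(1+1/32) = 1907/2000 ≈ 0.953500
step 2 [1y] bond c/2=7/800: DF=(3837167/4000000 − 7/800·(0.953500))/(1+7/800) = 9427/10000 ≈ 0.942700
step 3 [1.5y] bond c/2=7/200: DF=(519323/500000 − 7/200·(0.953500+0.942700))/(1+7/200) = 4697/5000 ≈ 0.939400
step 4 [2y] swap r/2=793/37563: DF=(1 − 793/37563·(0.953500+0.942700+0.939400))/(1+793/37563) = 9207/10000 ≈ 0.920700
step 5 [2.5y] swap r/2=954/46609: DF=(1 − 954/46609·(0.953500+0.942700+0.939400+0.920700))/(1+954/46609) = 4523/5000 ≈ 0.904600

1 1/2 1907/2000
2 1 9427/10000
3 3/2 4697/5000
4 2 9207/10000
5 5/2 4523/5000
DF(0.5y) = 1907/2000 ≈ 0.953500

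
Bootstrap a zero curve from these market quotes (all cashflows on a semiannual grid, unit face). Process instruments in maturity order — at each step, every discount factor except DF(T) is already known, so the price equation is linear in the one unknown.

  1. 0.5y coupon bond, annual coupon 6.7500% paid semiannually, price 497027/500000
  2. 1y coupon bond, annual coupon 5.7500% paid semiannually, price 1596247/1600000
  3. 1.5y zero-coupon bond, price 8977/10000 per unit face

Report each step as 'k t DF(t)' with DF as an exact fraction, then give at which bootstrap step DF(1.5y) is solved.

1 1/2 601/625
2 1 9429/10000
3 3/2 8977/10000
DF(1.5y) is solved at step 3

step 1 [0.5y] bond c/2=27/800: DF=(497027/500000 − 27/800·(0))/(1+27/800) = 601/625 ≈ 0.961600
step 2 [1y] bond c/2=23/800: DF=(1596247/1600000 − 23/800·(0.961600))/(1+23/800) = 9429/10000 ≈ 0.942900
step 3 [1.5y] zero: DF = P = 8977/10000 ≈ 0.897700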